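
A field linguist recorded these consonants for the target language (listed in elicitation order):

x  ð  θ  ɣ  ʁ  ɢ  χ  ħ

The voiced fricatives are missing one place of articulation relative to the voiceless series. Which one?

dental: voiceless /θ/, voiced /ð/.
velar: voiceless /x/, voiced /ɣ/.
uvular: voiceless /χ/, voiced /ʁ/.
pharyngeal: voiceless /ħ/, voiced —.
Every place of articulation has a voiced member except pharyngeal, where /ʕ/ would be expected.

pharyngeal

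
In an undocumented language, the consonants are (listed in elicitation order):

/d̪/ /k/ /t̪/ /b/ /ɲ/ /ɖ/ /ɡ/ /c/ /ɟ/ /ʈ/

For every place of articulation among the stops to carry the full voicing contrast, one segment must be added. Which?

Voiceless: /t̪/ (dental), /ʈ/ (retroflex), /c/ (palatal), /k/ (velar).
Voiced: /b/ (bilabial), /d̪/ (dental), /ɖ/ (retroflex), /ɟ/ (palatal), /ɡ/ (velar).
The bilabial row has no voiceless member, so the gap is the voiceless bilabial stop /p/.

/p/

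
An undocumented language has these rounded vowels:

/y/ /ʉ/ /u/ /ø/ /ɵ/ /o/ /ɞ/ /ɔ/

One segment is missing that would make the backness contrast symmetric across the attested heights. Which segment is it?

/œ/

height            front     central   back    
high              y         ʉ         u       
high-mid          ø         ɵ         o       
low-mid           —         ɞ         ɔ       
The low-mid row has no front member, so the gap is the low-mid front rounded vowel /œ/.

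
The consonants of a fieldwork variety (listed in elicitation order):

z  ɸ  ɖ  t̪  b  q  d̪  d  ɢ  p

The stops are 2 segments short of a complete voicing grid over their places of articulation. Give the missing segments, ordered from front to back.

/t/, /ʈ/

bilabial: voiceless /p/, voiced /b/.
dental: voiceless /t̪/, voiced /d̪/.
alveolar: voiceless —, voiced /d/.
retroflex: voiceless —, voiced /ɖ/.
uvular: voiceless /q/, voiced /ɢ/.
Gaps, from front to back: alveolar lacks voiceless (/t/); retroflex lacks voiceless (/ʈ/).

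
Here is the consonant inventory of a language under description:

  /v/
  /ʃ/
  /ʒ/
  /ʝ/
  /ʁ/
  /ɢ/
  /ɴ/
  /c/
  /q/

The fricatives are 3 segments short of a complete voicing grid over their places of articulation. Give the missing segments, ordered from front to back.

/f/, /ç/, /χ/

place of articulation  voiceless  voiced  
labiodental       —         v       
postalveolar      ʃ         ʒ       
palatal           —         ʝ       
uvular            —         ʁ       
Gaps, from front to back: labiodental lacks voiceless (/f/); palatal lacks voiceless (/ç/); uvular lacks voiceless (/χ/).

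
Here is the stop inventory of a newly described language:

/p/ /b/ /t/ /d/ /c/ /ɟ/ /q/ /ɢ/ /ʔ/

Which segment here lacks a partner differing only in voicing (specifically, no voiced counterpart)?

/ʔ/

Bilabial: /p/ ~ /b/
Alveolar: /t/ ~ /d/
Palatal: /c/ ~ /ɟ/
Uvular: /q/ ~ /ɢ/
Glottal: only /ʔ/ (voiceless); no voiced partner.
So /ʔ/ is the unpaired segment.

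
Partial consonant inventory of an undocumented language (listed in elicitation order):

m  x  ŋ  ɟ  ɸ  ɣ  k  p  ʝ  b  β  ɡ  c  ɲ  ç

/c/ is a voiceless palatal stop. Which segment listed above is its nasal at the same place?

The nasal at the same place is a palatal nasal — in this inventory, /ɲ/.

/ɲ/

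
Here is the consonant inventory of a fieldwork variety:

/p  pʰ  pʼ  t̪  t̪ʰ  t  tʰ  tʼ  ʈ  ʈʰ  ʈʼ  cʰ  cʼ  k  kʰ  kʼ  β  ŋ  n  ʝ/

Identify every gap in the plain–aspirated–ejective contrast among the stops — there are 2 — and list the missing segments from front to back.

/t̪ʼ/, /c/

Plain: /p/ (bilabial), /t̪/ (dental), /t/ (alveolar), /ʈ/ (retroflex), /k/ (velar).
Aspirated: /pʰ/ (bilabial), /t̪ʰ/ (dental), /tʰ/ (alveolar), /ʈʰ/ (retroflex), /cʰ/ (palatal), /kʰ/ (velar).
Ejective: /pʼ/ (bilabial), /tʼ/ (alveolar), /ʈʼ/ (retroflex), /cʼ/ (palatal), /kʼ/ (velar).
Gaps, from front to back: dental lacks ejective (/t̪ʼ/); palatal lacks plain (/c/).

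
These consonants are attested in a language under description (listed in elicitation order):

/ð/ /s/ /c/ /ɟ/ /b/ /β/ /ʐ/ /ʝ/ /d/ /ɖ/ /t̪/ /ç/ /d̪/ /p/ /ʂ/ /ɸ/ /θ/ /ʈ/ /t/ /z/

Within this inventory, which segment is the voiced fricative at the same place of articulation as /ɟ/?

/ɟ/ is a voiced palatal stop.
The voiced fricative at the same place is a voiced palatal fricative — in this inventory, /ʝ/.

/ʝ/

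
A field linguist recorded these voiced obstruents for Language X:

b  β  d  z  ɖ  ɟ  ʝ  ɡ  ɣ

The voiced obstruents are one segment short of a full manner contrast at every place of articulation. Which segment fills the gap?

/ʐ/

bilabial: stop /b/, fricative /β/.
alveolar: stop /d/, fricative /z/.
retroflex: stop /ɖ/, fricative —.
palatal: stop /ɟ/, fricative /ʝ/.
velar: stop /ɡ/, fricative /ɣ/.
The retroflex row has no fricative member, so the gap is the retroflex fricative /ʐ/.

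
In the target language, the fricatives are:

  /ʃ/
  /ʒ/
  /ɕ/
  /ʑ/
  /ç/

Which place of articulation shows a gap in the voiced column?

palatal

place of articulation  voiceless  voiced  
postalveolar      ʃ         ʒ       
alveolo-palatal   ɕ         ʑ       
palatal           ç         —       
Every place of articulation has a voiced member except palatal, where /ʝ/ would be expected.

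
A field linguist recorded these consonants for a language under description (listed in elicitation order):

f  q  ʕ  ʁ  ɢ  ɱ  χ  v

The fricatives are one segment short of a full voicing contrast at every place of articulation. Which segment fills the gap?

/ħ/

place of articulation  voiceless  voiced  
labiodental       f         v       
uvular            χ         ʁ       
pharyngeal        —         ʕ       
The pharyngeal row has no voiceless member, so the gap is the voiceless pharyngeal fricative /ħ/.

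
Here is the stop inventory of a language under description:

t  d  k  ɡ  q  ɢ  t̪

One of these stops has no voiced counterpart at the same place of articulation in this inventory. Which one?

Alveolar: /t/ ~ /d/
Velar: /k/ ~ /ɡ/
Uvular: /q/ ~ /ɢ/
Dental: only /t̪/ (voiceless); no voiced partner.
So /t̪/ is the unpaired segment.

/t̪/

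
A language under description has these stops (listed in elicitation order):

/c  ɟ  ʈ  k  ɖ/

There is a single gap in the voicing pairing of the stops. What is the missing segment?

retroflex: voiceless /ʈ/, voiced /ɖ/.
palatal: voiceless /c/, voiced /ɟ/.
velar: voiceless /k/, voiced —.
The velar row has no voiced member, so the gap is the voiced velar stop /ɡ/.

/ɡ/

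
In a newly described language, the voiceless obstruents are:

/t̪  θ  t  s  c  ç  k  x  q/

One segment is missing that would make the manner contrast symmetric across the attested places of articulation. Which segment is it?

/χ/

dental: stop /t̪/, fricative /θ/.
alveolar: stop /t/, fricative /s/.
palatal: stop /c/, fricative /ç/.
velar: stop /k/, fricative /x/.
uvular: stop /q/, fricative —.
The uvular row has no fricative member, so the gap is the uvular fricative /χ/.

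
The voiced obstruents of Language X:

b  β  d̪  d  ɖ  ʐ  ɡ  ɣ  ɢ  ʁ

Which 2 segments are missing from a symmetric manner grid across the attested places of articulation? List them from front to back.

/ð/, /z/

place of articulation  stop      fricative
bilabial          b         β       
dental            d̪        —       
alveolar          d         —       
retroflex         ɖ         ʐ       
velar             ɡ         ɣ       
uvular            ɢ         ʁ       
Gaps, from front to back: dental lacks fricative (/ð/); alveolar lacks fricative (/z/).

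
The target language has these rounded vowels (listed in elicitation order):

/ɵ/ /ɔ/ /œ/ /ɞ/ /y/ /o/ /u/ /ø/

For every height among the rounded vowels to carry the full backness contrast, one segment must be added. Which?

/ʉ/

Front: /y/ (high), /ø/ (high-mid), /œ/ (low-mid).
Central: /ɵ/ (high-mid), /ɞ/ (low-mid).
Back: /u/ (high), /o/ (high-mid), /ɔ/ (low-mid).
The high row has no central member, so the gap is the high central rounded vowel /ʉ/.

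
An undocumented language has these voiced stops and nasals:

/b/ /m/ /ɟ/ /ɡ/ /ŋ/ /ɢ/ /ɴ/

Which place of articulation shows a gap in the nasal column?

palatal

place of articulation  oral stop  nasal   
bilabial          b         m       
palatal           ɟ         —       
velar             ɡ         ŋ       
uvular            ɢ         ɴ       
Every place of articulation has a nasal member except palatal, where /ɲ/ would be expected.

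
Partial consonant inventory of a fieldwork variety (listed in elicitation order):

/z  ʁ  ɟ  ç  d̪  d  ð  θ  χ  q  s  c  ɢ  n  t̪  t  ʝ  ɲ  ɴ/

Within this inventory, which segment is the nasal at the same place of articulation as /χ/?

/ɴ/

/χ/ is a voiceless uvular fricative.
The nasal at the same place is an uvular nasal — in this inventory, /ɴ/.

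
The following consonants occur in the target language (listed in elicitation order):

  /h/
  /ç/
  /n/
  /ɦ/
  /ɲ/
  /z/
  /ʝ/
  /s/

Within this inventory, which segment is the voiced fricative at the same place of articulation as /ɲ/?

/ʝ/

/ɲ/ is a palatal nasal.
The voiced fricative at the same place is a voiced palatal fricative — in this inventory, /ʝ/.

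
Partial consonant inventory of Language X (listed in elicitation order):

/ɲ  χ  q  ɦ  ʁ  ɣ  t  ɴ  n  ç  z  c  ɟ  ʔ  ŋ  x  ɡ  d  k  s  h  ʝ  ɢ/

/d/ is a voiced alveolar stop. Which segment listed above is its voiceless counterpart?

The voiceless counterpart is a voiceless alveolar stop — in this inventory, /t/.

/t/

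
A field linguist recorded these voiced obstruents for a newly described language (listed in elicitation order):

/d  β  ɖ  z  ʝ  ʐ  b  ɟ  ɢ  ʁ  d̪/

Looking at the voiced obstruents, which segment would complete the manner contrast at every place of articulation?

/ð/

place of articulation  stop      fricative
bilabial          b         β       
dental            d̪        —       
alveolar          d         z       
retroflex         ɖ         ʐ       
palatal           ɟ         ʝ       
uvular            ɢ         ʁ       
The dental row has no fricative member, so the gap is the dental fricative /ð/.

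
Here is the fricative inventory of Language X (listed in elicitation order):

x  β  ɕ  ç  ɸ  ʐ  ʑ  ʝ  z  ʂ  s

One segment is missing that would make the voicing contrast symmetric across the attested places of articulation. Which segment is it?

/ɣ/

Voiceless: /ɸ/ (bilabial), /s/ (alveolar), /ʂ/ (retroflex), /ɕ/ (alveolo-palatal), /ç/ (palatal), /x/ (velar).
Voiced: /β/ (bilabial), /z/ (alveolar), /ʐ/ (retroflex), /ʑ/ (alveolo-palatal), /ʝ/ (palatal).
The velar row has no voiced member, so the gap is the voiced velar fricative /ɣ/.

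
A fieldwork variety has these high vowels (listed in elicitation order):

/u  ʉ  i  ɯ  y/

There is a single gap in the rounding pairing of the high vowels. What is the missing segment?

backness          unrounded  rounded 
front             i         y       
central           —         ʉ       
back              ɯ         u       
The central row has no unrounded member, so the gap is the central unrounded vowel /ɨ/.

/ɨ/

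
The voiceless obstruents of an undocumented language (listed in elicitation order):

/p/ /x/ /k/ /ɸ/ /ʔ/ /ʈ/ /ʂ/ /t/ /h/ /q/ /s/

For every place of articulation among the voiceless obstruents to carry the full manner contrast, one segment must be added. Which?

/χ/

bilabial: stop /p/, fricative /ɸ/.
alveolar: stop /t/, fricative /s/.
retroflex: stop /ʈ/, fricative /ʂ/.
velar: stop /k/, fricative /x/.
uvular: stop /q/, fricative —.
glottal: stop /ʔ/, fricative /h/.
The uvular row has no fricative member, so the gap is the uvular fricative /χ/.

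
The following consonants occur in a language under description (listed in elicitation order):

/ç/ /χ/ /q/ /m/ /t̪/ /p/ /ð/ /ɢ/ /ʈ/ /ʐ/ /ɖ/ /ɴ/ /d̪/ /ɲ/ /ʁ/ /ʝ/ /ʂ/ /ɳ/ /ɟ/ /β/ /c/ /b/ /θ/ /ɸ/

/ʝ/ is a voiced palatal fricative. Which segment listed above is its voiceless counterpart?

The voiceless counterpart is a voiceless palatal fricative — in this inventory, /ç/.

/ç/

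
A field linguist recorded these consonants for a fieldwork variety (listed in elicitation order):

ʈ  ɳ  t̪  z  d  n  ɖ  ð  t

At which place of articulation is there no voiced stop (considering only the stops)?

dental

Voiceless: /t̪/ (dental), /t/ (alveolar), /ʈ/ (retroflex).
Voiced: /d/ (alveolar), /ɖ/ (retroflex).
Every place of articulation has a voiced member except dental, where /d̪/ would be expected.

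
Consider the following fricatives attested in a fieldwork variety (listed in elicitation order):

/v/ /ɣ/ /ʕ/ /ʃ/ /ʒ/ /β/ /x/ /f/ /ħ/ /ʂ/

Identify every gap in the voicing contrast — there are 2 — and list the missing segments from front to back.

/ɸ/, /ʐ/

Voiceless: /f/ (labiodental), /ʃ/ (postalveolar), /ʂ/ (retroflex), /x/ (velar), /ħ/ (pharyngeal).
Voiced: /β/ (bilabial), /v/ (labiodental), /ʒ/ (postalveolar), /ɣ/ (velar), /ʕ/ (pharyngeal).
Gaps, from front to back: bilabial lacks voiceless (/ɸ/); retroflex lacks voiced (/ʐ/).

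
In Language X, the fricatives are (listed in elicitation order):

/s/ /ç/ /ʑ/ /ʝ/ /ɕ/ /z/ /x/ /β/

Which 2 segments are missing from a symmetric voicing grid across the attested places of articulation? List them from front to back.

/ɸ/, /ɣ/

place of articulation  voiceless  voiced  
bilabial          —         β       
alveolar          s         z       
alveolo-palatal   ɕ         ʑ       
palatal           ç         ʝ       
velar             x         —       
Gaps, from front to back: bilabial lacks voiceless (/ɸ/); velar lacks voiced (/ɣ/).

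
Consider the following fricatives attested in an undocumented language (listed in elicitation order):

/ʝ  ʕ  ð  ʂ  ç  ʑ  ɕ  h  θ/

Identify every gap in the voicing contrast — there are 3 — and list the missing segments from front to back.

Voiceless: /θ/ (dental), /ʂ/ (retroflex), /ɕ/ (alveolo-palatal), /ç/ (palatal), /h/ (glottal).
Voiced: /ð/ (dental), /ʑ/ (alveolo-palatal), /ʝ/ (palatal), /ʕ/ (pharyngeal).
Gaps, from front to back: retroflex lacks voiced (/ʐ/); pharyngeal lacks voiceless (/ħ/); glottal lacks voiced (/ɦ/).

/ʐ/, /ħ/, /ɦ/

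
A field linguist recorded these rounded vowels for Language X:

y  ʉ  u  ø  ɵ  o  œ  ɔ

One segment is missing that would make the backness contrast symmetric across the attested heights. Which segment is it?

/ɞ/

height            front     central   back    
high              y         ʉ         u       
high-mid          ø         ɵ         o       
low-mid           œ         —         ɔ       
The low-mid row has no central member, so the gap is the low-mid central rounded vowel /ɞ/.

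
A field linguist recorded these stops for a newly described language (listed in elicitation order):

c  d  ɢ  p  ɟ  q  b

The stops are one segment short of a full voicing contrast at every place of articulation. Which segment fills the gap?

Voiceless: /p/ (bilabial), /c/ (palatal), /q/ (uvular).
Voiced: /b/ (bilabial), /d/ (alveolar), /ɟ/ (palatal), /ɢ/ (uvular).
The alveolar row has no voiceless member, so the gap is the voiceless alveolar stop /t/.

/t/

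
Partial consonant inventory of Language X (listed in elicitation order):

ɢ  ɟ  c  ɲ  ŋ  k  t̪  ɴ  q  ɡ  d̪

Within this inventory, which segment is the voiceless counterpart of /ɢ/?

/ɢ/ is a voiced uvular stop.
The voiceless counterpart is a voiceless uvular stop — in this inventory, /q/.

/q/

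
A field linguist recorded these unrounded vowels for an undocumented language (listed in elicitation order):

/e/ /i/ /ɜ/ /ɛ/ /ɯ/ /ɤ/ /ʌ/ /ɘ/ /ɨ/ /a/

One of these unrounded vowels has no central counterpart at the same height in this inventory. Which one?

High: /i/ ~ /ɨ/ ~ /ɯ/
High-mid: /e/ ~ /ɘ/ ~ /ɤ/
Low-mid: /ɛ/ ~ /ɜ/ ~ /ʌ/
Low: only /a/ (front); no central partner.
So /a/ is the unpaired segment.

/a/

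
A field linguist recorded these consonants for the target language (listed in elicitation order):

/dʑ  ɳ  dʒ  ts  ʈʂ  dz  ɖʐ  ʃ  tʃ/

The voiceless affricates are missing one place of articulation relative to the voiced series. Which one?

alveolo-palatal

Voiceless: /ts/ (alveolar), /tʃ/ (postalveolar), /ʈʂ/ (retroflex).
Voiced: /dz/ (alveolar), /dʒ/ (postalveolar), /ɖʐ/ (retroflex), /dʑ/ (alveolo-palatal).
Every place of articulation has a voiceless member except alveolo-palatal, where /tɕ/ would be expected.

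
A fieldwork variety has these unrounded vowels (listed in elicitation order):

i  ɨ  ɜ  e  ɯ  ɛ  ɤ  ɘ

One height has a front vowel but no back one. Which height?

height            front     central   back    
high              i         ɨ         ɯ       
high-mid          e         ɘ         ɤ       
low-mid           ɛ         ɜ         —       
Every height has a back member except low-mid, where /ʌ/ would be expected.

low-mid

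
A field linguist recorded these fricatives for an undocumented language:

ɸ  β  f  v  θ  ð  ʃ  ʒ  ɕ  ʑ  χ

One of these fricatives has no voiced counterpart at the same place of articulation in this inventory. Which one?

/χ/

Bilabial: /ɸ/ ~ /β/
Labiodental: /f/ ~ /v/
Dental: /θ/ ~ /ð/
Postalveolar: /ʃ/ ~ /ʒ/
Alveolo-palatal: /ɕ/ ~ /ʑ/
Uvular: only /χ/ (voiceless); no voiced partner.
So /χ/ is the unpaired segment.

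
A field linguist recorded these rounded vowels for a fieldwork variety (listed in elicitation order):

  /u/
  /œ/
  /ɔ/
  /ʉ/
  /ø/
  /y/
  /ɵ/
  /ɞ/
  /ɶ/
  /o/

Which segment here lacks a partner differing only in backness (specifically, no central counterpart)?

High: /y/ ~ /ʉ/ ~ /u/
High-mid: /ø/ ~ /ɵ/ ~ /o/
Low-mid: /œ/ ~ /ɞ/ ~ /ɔ/
Low: only /ɶ/ (front); no central partner.
So /ɶ/ is the unpaired segment.

/ɶ/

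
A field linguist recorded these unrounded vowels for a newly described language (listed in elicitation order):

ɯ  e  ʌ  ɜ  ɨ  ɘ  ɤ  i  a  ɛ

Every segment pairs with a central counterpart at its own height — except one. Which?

/a/

High: /i/ ~ /ɨ/ ~ /ɯ/
High-mid: /e/ ~ /ɘ/ ~ /ɤ/
Low-mid: /ɛ/ ~ /ɜ/ ~ /ʌ/
Low: only /a/ (front); no central partner.
So /a/ is the unpaired segment.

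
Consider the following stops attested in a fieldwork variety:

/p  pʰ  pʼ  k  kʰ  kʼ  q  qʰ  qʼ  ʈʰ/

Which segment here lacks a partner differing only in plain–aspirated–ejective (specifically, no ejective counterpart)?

/ʈʰ/

Bilabial: /p/ ~ /pʰ/ ~ /pʼ/
Velar: /k/ ~ /kʰ/ ~ /kʼ/
Uvular: /q/ ~ /qʰ/ ~ /qʼ/
Retroflex: only /ʈʰ/ (aspirated); no ejective partner.
So /ʈʰ/ is the unpaired segment.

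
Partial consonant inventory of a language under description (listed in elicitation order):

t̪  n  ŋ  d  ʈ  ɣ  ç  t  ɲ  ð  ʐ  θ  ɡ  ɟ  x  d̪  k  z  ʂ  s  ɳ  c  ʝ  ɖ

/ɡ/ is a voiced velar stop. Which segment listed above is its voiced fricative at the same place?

/ɣ/

The voiced fricative at the same place is a voiced velar fricative — in this inventory, /ɣ/.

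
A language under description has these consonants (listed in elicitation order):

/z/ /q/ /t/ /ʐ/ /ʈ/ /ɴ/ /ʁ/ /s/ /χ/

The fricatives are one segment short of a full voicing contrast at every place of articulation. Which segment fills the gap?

/ʂ/

alveolar: voiceless /s/, voiced /z/.
retroflex: voiceless —, voiced /ʐ/.
uvular: voiceless /χ/, voiced /ʁ/.
The retroflex row has no voiceless member, so the gap is the voiceless retroflex fricative /ʂ/.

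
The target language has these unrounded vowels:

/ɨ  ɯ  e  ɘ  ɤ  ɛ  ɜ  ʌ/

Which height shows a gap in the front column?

height            front     central   back    
high              —         ɨ         ɯ       
high-mid          e         ɘ         ɤ       
low-mid           ɛ         ɜ         ʌ       
Every height has a front member except high, where /i/ would be expected.

high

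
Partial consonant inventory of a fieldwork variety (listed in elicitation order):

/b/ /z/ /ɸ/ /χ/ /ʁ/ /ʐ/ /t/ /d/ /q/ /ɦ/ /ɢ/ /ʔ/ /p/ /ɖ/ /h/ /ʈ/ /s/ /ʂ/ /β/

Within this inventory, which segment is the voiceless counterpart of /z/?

/z/ is a voiced alveolar fricative.
The voiceless counterpart is a voiceless alveolar fricative — in this inventory, /s/.

/s/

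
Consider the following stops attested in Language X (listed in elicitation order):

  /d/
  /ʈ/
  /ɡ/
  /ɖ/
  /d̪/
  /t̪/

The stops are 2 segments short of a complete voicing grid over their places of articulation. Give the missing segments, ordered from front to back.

place of articulation  voiceless  voiced  
dental            t̪        d̪      
alveolar          —         d       
retroflex         ʈ         ɖ       
velar             —         ɡ       
Gaps, from front to back: alveolar lacks voiceless (/t/); velar lacks voiceless (/k/).

/t/, /k/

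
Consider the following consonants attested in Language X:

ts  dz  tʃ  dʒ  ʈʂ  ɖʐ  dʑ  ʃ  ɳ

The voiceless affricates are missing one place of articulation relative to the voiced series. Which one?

alveolo-palatal

place of articulation  voiceless  voiced  
alveolar          ts        dz      
postalveolar      tʃ        dʒ      
retroflex         ʈʂ        ɖʐ      
alveolo-palatal   —         dʑ      
Every place of articulation has a voiceless member except alveolo-palatal, where /tɕ/ would be expected.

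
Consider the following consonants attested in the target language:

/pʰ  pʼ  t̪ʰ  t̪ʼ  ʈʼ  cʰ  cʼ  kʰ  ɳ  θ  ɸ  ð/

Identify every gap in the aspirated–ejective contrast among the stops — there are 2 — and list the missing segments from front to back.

bilabial: aspirated /pʰ/, ejective /pʼ/.
dental: aspirated /t̪ʰ/, ejective /t̪ʼ/.
retroflex: aspirated —, ejective /ʈʼ/.
palatal: aspirated /cʰ/, ejective /cʼ/.
velar: aspirated /kʰ/, ejective —.
Gaps, from front to back: retroflex lacks aspirated (/ʈʰ/); velar lacks ejective (/kʼ/).

/ʈʰ/, /kʼ/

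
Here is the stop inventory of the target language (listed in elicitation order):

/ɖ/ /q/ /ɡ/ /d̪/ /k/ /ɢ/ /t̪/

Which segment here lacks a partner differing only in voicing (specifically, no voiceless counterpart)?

/ɖ/

Dental: /t̪/ ~ /d̪/
Velar: /k/ ~ /ɡ/
Uvular: /q/ ~ /ɢ/
Retroflex: only /ɖ/ (voiced); no voiceless partner.
So /ɖ/ is the unpaired segment.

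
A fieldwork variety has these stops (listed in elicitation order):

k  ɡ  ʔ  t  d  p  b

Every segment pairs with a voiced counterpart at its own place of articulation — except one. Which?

Bilabial: /p/ ~ /b/
Alveolar: /t/ ~ /d/
Velar: /k/ ~ /ɡ/
Glottal: only /ʔ/ (voiceless); no voiced partner.
So /ʔ/ is the unpaired segment.

/ʔ/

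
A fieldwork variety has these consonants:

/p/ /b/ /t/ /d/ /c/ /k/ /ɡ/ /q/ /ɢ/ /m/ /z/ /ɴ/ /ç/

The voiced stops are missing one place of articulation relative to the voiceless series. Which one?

palatal

bilabial: voiceless /p/, voiced /b/.
alveolar: voiceless /t/, voiced /d/.
palatal: voiceless /c/, voiced —.
velar: voiceless /k/, voiced /ɡ/.
uvular: voiceless /q/, voiced /ɢ/.
Every place of articulation has a voiced member except palatal, where /ɟ/ would be expected.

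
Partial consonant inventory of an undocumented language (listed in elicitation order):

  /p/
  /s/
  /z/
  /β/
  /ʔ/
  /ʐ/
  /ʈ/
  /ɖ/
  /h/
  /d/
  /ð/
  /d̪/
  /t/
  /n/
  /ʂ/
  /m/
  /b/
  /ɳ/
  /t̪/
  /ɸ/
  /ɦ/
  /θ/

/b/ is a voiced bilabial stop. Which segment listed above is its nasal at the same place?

The nasal at the same place is a bilabial nasal — in this inventory, /m/.

/m/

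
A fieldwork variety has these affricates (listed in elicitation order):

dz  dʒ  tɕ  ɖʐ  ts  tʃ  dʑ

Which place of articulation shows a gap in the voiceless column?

retroflex

place of articulation  voiceless  voiced  
alveolar          ts        dz      
postalveolar      tʃ        dʒ      
retroflex         —         ɖʐ      
alveolo-palatal   tɕ        dʑ      
Every place of articulation has a voiceless member except retroflex, where /ʈʂ/ would be expected.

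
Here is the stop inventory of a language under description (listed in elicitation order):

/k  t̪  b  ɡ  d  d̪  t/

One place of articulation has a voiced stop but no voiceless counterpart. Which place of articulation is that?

bilabial

place of articulation  voiceless  voiced  
bilabial          —         b       
dental            t̪        d̪      
alveolar          t         d       
velar             k         ɡ       
Every place of articulation has a voiceless member except bilabial, where /p/ would be expected.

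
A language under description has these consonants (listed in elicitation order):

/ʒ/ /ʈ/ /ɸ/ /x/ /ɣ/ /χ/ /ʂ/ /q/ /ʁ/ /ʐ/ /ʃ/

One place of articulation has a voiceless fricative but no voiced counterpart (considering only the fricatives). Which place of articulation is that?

bilabial

bilabial: voiceless /ɸ/, voiced —.
postalveolar: voiceless /ʃ/, voiced /ʒ/.
retroflex: voiceless /ʂ/, voiced /ʐ/.
velar: voiceless /x/, voiced /ɣ/.
uvular: voiceless /χ/, voiced /ʁ/.
Every place of articulation has a voiced member except bilabial, where /β/ would be expected.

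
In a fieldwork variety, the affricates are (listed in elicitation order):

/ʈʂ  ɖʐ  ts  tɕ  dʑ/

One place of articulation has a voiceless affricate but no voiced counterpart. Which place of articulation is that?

place of articulation  voiceless  voiced  
alveolar          ts        —       
retroflex         ʈʂ        ɖʐ      
alveolo-palatal   tɕ        dʑ      
Every place of articulation has a voiced member except alveolar, where /dz/ would be expected.

alveolar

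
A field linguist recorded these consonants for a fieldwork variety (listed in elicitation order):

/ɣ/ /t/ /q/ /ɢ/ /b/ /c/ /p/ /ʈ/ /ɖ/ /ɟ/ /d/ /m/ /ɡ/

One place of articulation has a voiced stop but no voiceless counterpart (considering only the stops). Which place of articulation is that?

velar

bilabial: voiceless /p/, voiced /b/.
alveolar: voiceless /t/, voiced /d/.
retroflex: voiceless /ʈ/, voiced /ɖ/.
palatal: voiceless /c/, voiced /ɟ/.
velar: voiceless —, voiced /ɡ/.
uvular: voiceless /q/, voiced /ɢ/.
Every place of articulation has a voiceless member except velar, where /k/ would be expected.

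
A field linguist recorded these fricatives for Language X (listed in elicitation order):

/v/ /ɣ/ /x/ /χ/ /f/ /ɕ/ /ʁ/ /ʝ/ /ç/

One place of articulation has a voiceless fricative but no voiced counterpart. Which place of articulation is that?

alveolo-palatal

Voiceless: /f/ (labiodental), /ɕ/ (alveolo-palatal), /ç/ (palatal), /x/ (velar), /χ/ (uvular).
Voiced: /v/ (labiodental), /ʝ/ (palatal), /ɣ/ (velar), /ʁ/ (uvular).
Every place of articulation has a voiced member except alveolo-palatal, where /ʑ/ would be expected.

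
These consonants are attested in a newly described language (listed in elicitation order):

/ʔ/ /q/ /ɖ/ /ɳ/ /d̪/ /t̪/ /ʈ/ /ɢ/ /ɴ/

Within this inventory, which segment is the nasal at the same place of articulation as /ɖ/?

/ɖ/ is a voiced retroflex stop.
The nasal at the same place is a retroflex nasal — in this inventory, /ɳ/.

/ɳ/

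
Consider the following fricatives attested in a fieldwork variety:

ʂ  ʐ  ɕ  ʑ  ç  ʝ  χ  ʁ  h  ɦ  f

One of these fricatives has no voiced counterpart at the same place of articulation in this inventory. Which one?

Retroflex: /ʂ/ ~ /ʐ/
Alveolo-palatal: /ɕ/ ~ /ʑ/
Palatal: /ç/ ~ /ʝ/
Uvular: /χ/ ~ /ʁ/
Glottal: /h/ ~ /ɦ/
Labiodental: only /f/ (voiceless); no voiced partner.
So /f/ is the unpaired segment.

/f/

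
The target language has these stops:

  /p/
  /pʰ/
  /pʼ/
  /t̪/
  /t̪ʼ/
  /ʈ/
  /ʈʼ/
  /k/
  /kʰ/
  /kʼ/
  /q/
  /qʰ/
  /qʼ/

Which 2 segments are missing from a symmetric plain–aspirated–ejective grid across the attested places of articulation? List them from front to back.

bilabial: plain /p/, aspirated /pʰ/, ejective /pʼ/.
dental: plain /t̪/, aspirated —, ejective /t̪ʼ/.
retroflex: plain /ʈ/, aspirated —, ejective /ʈʼ/.
velar: plain /k/, aspirated /kʰ/, ejective /kʼ/.
uvular: plain /q/, aspirated /qʰ/, ejective /qʼ/.
Gaps, from front to back: dental lacks aspirated (/t̪ʰ/); retroflex lacks aspirated (/ʈʰ/).

/t̪ʰ/, /ʈʰ/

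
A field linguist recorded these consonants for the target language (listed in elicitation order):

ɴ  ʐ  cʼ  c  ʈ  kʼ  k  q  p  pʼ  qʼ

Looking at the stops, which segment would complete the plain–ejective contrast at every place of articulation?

place of articulation  plain     ejective
bilabial          p         pʼ      
retroflex         ʈ         —       
palatal           c         cʼ      
velar             k         kʼ      
uvular            q         qʼ      
The retroflex row has no ejective member, so the gap is the ejective retroflex stop /ʈʼ/.

/ʈʼ/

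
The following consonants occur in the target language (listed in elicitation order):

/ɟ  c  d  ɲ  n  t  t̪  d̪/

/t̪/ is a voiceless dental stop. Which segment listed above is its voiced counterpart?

The voiced counterpart is a voiced dental stop — in this inventory, /d̪/.

/d̪/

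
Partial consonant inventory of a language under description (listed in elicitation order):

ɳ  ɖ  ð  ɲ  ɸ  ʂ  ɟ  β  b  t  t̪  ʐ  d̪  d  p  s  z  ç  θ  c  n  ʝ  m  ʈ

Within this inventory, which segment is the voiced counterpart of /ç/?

/ʝ/

/ç/ is a voiceless palatal fricative.
The voiced counterpart is a voiced palatal fricative — in this inventory, /ʝ/.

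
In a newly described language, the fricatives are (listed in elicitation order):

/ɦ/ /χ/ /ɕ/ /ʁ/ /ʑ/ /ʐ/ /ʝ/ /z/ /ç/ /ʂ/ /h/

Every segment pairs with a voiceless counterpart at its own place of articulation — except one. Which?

/z/

Retroflex: /ʂ/ ~ /ʐ/
Alveolo-palatal: /ɕ/ ~ /ʑ/
Palatal: /ç/ ~ /ʝ/
Uvular: /χ/ ~ /ʁ/
Glottal: /h/ ~ /ɦ/
Alveolar: only /z/ (voiced); no voiceless partner.
So /z/ is the unpaired segment.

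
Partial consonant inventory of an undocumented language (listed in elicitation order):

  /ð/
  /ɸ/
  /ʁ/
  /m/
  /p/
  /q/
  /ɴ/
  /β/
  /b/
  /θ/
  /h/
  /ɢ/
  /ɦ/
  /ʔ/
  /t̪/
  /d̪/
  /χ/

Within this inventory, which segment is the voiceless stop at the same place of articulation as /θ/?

/t̪/

/θ/ is a voiceless dental fricative.
The voiceless stop at the same place is a voiceless dental stop — in this inventory, /t̪/.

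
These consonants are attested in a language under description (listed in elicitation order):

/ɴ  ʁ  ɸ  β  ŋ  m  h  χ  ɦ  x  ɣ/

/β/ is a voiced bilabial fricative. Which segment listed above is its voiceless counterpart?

The voiceless counterpart is a voiceless bilabial fricative — in this inventory, /ɸ/.

/ɸ/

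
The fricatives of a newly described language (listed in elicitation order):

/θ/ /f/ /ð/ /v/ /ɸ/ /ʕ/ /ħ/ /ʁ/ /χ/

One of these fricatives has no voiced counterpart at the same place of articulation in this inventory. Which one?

/ɸ/

Labiodental: /f/ ~ /v/
Dental: /θ/ ~ /ð/
Uvular: /χ/ ~ /ʁ/
Pharyngeal: /ħ/ ~ /ʕ/
Bilabial: only /ɸ/ (voiceless); no voiced partner.
So /ɸ/ is the unpaired segment.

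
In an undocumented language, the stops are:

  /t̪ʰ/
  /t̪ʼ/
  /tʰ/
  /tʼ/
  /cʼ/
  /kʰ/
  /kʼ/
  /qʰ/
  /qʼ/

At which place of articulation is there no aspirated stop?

palatal

place of articulation  aspirated  ejective
dental            t̪ʰ       t̪ʼ     
alveolar          tʰ        tʼ      
palatal           —         cʼ      
velar             kʰ        kʼ      
uvular            qʰ        qʼ      
Every place of articulation has an aspirated member except palatal, where /cʰ/ would be expected.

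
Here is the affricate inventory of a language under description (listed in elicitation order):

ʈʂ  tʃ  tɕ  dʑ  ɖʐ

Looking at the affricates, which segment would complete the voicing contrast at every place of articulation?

/dʒ/

postalveolar: voiceless /tʃ/, voiced —.
retroflex: voiceless /ʈʂ/, voiced /ɖʐ/.
alveolo-palatal: voiceless /tɕ/, voiced /dʑ/.
The postalveolar row has no voiced member, so the gap is the voiced postalveolar affricate /dʒ/.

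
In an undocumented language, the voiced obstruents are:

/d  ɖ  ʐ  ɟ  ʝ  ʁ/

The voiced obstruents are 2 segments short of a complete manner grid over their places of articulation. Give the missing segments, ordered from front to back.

/z/, /ɢ/

place of articulation  stop      fricative
alveolar          d         —       
retroflex         ɖ         ʐ       
palatal           ɟ         ʝ       
uvular            —         ʁ       
Gaps, from front to back: alveolar lacks fricative (/z/); uvular lacks stop (/ɢ/).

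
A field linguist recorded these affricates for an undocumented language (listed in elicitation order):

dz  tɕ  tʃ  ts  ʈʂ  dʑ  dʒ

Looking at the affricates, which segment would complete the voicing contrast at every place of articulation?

Voiceless: /ts/ (alveolar), /tʃ/ (postalveolar), /ʈʂ/ (retroflex), /tɕ/ (alveolo-palatal).
Voiced: /dz/ (alveolar), /dʒ/ (postalveolar), /dʑ/ (alveolo-palatal).
The retroflex row has no voiced member, so the gap is the voiced retroflex affricate /ɖʐ/.

/ɖʐ/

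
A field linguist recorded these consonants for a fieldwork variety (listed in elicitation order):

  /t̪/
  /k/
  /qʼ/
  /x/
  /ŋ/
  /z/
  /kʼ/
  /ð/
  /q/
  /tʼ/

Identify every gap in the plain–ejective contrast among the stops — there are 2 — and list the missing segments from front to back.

/t̪ʼ/, /t/

place of articulation  plain     ejective
dental            t̪        —       
alveolar          —         tʼ      
velar             k         kʼ      
uvular            q         qʼ      
Gaps, from front to back: dental lacks ejective (/t̪ʼ/); alveolar lacks plain (/t/).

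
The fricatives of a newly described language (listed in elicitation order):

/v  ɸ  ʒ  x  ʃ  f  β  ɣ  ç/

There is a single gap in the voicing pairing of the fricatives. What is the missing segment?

/ʝ/

Voiceless: /ɸ/ (bilabial), /f/ (labiodental), /ʃ/ (postalveolar), /ç/ (palatal), /x/ (velar).
Voiced: /β/ (bilabial), /v/ (labiodental), /ʒ/ (postalveolar), /ɣ/ (velar).
The palatal row has no voiced member, so the gap is the voiced palatal fricative /ʝ/.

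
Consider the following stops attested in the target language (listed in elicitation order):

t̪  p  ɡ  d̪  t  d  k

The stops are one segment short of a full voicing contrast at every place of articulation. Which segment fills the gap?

/b/

place of articulation  voiceless  voiced  
bilabial          p         —       
dental            t̪        d̪      
alveolar          t         d       
velar             k         ɡ       
The bilabial row has no voiced member, so the gap is the voiced bilabial stop /b/.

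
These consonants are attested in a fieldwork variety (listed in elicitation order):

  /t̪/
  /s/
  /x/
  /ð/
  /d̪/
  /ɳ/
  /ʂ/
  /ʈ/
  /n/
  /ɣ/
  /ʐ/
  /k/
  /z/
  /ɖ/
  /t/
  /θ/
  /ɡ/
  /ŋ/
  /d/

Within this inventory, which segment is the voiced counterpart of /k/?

/k/ is a voiceless velar stop.
The voiced counterpart is a voiced velar stop — in this inventory, /ɡ/.

/ɡ/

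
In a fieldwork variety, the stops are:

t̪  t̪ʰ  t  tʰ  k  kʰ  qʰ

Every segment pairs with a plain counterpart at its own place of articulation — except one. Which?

Dental: /t̪/ ~ /t̪ʰ/
Alveolar: /t/ ~ /tʰ/
Velar: /k/ ~ /kʰ/
Uvular: only /qʰ/ (aspirated); no plain partner.
So /qʰ/ is the unpaired segment.

/qʰ/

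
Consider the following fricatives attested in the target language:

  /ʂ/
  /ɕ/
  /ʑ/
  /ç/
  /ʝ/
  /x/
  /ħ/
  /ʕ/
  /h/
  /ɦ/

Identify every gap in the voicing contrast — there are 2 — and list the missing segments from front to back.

/ʐ/, /ɣ/

place of articulation  voiceless  voiced  
retroflex         ʂ         —       
alveolo-palatal   ɕ         ʑ       
palatal           ç         ʝ       
velar             x         —       
pharyngeal        ħ         ʕ       
glottal           h         ɦ       
Gaps, from front to back: retroflex lacks voiced (/ʐ/); velar lacks voiced (/ɣ/).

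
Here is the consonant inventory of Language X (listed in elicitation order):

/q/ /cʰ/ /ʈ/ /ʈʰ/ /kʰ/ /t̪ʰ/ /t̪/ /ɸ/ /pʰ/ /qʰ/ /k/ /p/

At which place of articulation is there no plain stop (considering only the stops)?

palatal

place of articulation  plain     aspirated
bilabial          p         pʰ      
dental            t̪        t̪ʰ     
retroflex         ʈ         ʈʰ      
palatal           —         cʰ      
velar             k         kʰ      
uvular            q         qʰ      
Every place of articulation has a plain member except palatal, where /c/ would be expected.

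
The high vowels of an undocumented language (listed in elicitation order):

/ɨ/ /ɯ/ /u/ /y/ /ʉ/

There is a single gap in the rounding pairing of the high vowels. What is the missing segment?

backness          unrounded  rounded 
front             —         y       
central           ɨ         ʉ       
back              ɯ         u       
The front row has no unrounded member, so the gap is the front unrounded vowel /i/.

/i/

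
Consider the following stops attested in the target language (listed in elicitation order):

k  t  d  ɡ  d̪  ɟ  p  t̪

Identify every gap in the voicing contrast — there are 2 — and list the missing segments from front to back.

Voiceless: /p/ (bilabial), /t̪/ (dental), /t/ (alveolar), /k/ (velar).
Voiced: /d̪/ (dental), /d/ (alveolar), /ɟ/ (palatal), /ɡ/ (velar).
Gaps, from front to back: bilabial lacks voiced (/b/); palatal lacks voiceless (/c/).

/b/, /c/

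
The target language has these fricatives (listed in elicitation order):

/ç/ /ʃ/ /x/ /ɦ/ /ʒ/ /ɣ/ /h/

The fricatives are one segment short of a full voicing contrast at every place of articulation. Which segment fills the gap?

/ʝ/

postalveolar: voiceless /ʃ/, voiced /ʒ/.
palatal: voiceless /ç/, voiced —.
velar: voiceless /x/, voiced /ɣ/.
glottal: voiceless /h/, voiced /ɦ/.
The palatal row has no voiced member, so the gap is the voiced palatal fricative /ʝ/.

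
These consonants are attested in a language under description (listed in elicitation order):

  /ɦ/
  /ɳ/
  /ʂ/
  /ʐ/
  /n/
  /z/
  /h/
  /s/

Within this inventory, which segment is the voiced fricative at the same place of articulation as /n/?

/z/

/n/ is an alveolar nasal.
The voiced fricative at the same place is a voiced alveolar fricative — in this inventory, /z/.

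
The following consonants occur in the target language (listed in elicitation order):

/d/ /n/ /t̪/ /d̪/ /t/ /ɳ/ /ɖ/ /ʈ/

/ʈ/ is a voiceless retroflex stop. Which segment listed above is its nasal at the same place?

The nasal at the same place is a retroflex nasal — in this inventory, /ɳ/.

/ɳ/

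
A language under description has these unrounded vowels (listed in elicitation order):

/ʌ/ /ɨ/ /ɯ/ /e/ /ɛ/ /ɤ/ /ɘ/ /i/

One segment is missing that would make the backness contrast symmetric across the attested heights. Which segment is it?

/ɜ/

height            front     central   back    
high              i         ɨ         ɯ       
high-mid          e         ɘ         ɤ       
low-mid           ɛ         —         ʌ       
The low-mid row has no central member, so the gap is the low-mid central unrounded vowel /ɜ/.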